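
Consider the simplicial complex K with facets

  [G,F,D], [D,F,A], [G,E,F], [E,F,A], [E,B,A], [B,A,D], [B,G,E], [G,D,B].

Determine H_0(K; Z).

We work with the vertex ordering A < B < D < E < F < G. The simplices of K, each written with vertices in increasing order, are:

  0-simplices (6): A, B, D, E, F, G
  1-simplices (12): AB, AD, AE, AF, BD, BE, BG, DF, DG, EF, EG, FG
  2-simplices (8): ABD, ABE, ADF, AEF, BDG, BEG, DFG, EFG

Hence C_0 ≅ Z^6, C_1 ≅ Z^12, C_2 ≅ Z^8.

∂_1: C_1 → C_0 sends each edge [p,q] (with p < q) to q − p. For instance
  ∂BE = E − B.
The resulting 6×12 matrix has rank 5, and its Smith normal form has invariant factors (1,1,1,1,1).

∂_2: C_2 → C_1 acts by ∂[p,q,r] = [q,r] − [p,r] + [p,q]. For instance
  ∂EFG = FG − EG + EF,
  ∂ABE = BE − AE + AB.
This gives a 12×8 integer matrix of rank 7; reducing to Smith normal form yields diagonal entries (1,1,1,1,1,1,1).

Now H_k = ker ∂_k / im ∂_{k+1}, so:

  H_0: rank C_0 − rank ∂_1 = 6 − 5 = 1, and the invariant factors of ∂_1 are all 1, so H_0 ≅ Z.

(K is a triangulation of the 2-sphere S^2.)

H_0 = Z.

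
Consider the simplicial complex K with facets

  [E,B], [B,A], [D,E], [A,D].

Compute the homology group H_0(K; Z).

H_0 ≅ Z.

Take the total order A < B < D < E on the vertex set. Then K (dimension 1) consists of the simplices:

  0-simplices (4): A, B, D, E
  1-simplices (4): AB, AD, BE, DE

so the chain groups are C_0 ≅ Z^4, C_1 ≅ Z^4.

∂_1: C_1 → C_0 sends each edge [p,q] (with p < q) to q − p. For instance
  ∂AD = D − A.
The resulting 4×4 matrix has rank 3, and its Smith normal form has invariant factors (1,1,1).

From H_k ≅ ker(∂_k) / im(∂_{k+1}) we obtain:

  H_0: rank C_0 − rank ∂_1 = 4 − 3 = 1, and the invariant factors of ∂_1 are all 1, so H_0 ≅ Z.

(K is a triangulation of the circle S^1.)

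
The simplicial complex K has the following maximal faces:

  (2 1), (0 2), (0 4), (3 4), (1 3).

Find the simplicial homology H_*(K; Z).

K has 5 vertices, 5 edges.
rank ∂_0 = 0, rank ∂_1 = 4 ⇒ b_0 = 5 − 0 − 4 = 1; all invariant factors of ∂_1 are 1 so no torsion. So H_0 ≅ Z.
rank ∂_1 = 4, rank ∂_2 = 0 ⇒ b_1 = 5 − 4 − 0 = 1. So H_1 ≅ Z.

H_0 = Z,  H_1 = Z.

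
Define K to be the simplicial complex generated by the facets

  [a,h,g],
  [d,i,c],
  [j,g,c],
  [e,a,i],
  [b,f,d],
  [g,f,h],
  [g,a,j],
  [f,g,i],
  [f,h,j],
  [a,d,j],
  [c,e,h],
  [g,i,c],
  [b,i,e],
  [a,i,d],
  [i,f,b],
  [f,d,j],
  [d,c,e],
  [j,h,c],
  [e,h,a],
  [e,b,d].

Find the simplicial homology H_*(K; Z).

We work with the vertex ordering a < b < c < d < e < f < g < h < i < j. The simplices of K, each written with vertices in increasing order, are:

  0-simplices (10): a, b, c, d, e, f, g, h, i, j
  1-simplices (30): ad, ae, ag, ah, ai, aj, bd, be, bf, bi, cd, ce, cg, ch, ci, cj, de, df, di, dj, eh, ei, fg, fh, fi, fj, gh, gi, gj, hj
  2-simplices (20): adi, adj, aeh, aei, agh, agj, bde, bdf, bei, bfi, cde, cdi, ceh, cgi, cgj, chj, dfj, fgh, fgi, fhj

giving chain groups C_0 ≅ Z^10, C_1 ≅ Z^30, C_2 ≅ Z^20.

∂_1: C_1 → C_0 maps an edge to its endpoints' difference, ∂[p,q] = q − p. For instance
  ∂fh = h − f.
The resulting 10×30 matrix has rank 9, and its Smith normal form has invariant factors (1,1,1,1,1,1,1,1,1).

Boundary ∂_2: C_2 → C_1 maps a triangle to the signed sum of its edges. For instance
  ∂bde = de − be + bd,
  ∂fgh = gh − fh + fg.
As a 30×20 matrix over Z this has rank 20, with invariant factors (1,1,1,1,1,1,1,1,1,1,1,1,1,1,1,1,1,1,1,2).

Now H_k = ker ∂_k / im ∂_{k+1}, so:

  H_0: rank C_0 − rank ∂_1 = 10 − 9 = 1, and the invariant factors of ∂_1 are all 1, so H_0 = Z.
  H_1: rank ker ∂_1 − rank ∂_2 = (30 − 9) − 20 = 1, and ∂_2 has invariant factor 2 > 1, so H_1 = Z ⊕ Z/2.
  H_2: rank ker ∂_2 − rank ∂_3 = (20 − 20) − 0 = 0, and there is no ∂_3, so H_2 = 0.

(K is a triangulation of the Klein bottle.)

H_0 ≅ Z,  H_1 ≅ Z ⊕ Z/2,  H_2 = 0.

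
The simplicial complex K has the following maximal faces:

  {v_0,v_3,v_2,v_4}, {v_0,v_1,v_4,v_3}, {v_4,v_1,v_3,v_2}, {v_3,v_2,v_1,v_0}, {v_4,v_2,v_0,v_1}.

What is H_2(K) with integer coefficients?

H_2 = 0.

Fix the vertex order v_0 < v_1 < v_2 < v_3 < v_4 and write every simplex with vertices in increasing order. Then dim K = 3 and the simplices of K are:

  0-simplices (5): [v_0], [v_1], [v_2], [v_3], [v_4]
  1-simplices (10): [v_0,v_1], [v_0,v_2], [v_0,v_3], [v_0,v_4], [v_1,v_2], [v_1,v_3], [v_1,v_4], [v_2,v_3], [v_2,v_4], [v_3,v_4]
  2-simplices (10): [v_0,v_1,v_2], [v_0,v_1,v_3], [v_0,v_1,v_4], [v_0,v_2,v_3], [v_0,v_2,v_4], [v_0,v_3,v_4], [v_1,v_2,v_3], [v_1,v_2,v_4], [v_1,v_3,v_4], [v_2,v_3,v_4]
  3-simplices (5): [v_0,v_1,v_2,v_3], [v_0,v_1,v_2,v_4], [v_0,v_1,v_3,v_4], [v_0,v_2,v_3,v_4], [v_1,v_2,v_3,v_4]

so the chain groups are C_0 ≅ Z^5, C_1 ≅ Z^10, C_2 ≅ Z^10, C_3 ≅ Z^5.

Boundary ∂_1: C_1 → C_0 sends each edge [p,q] (with p < q) to q − p. For instance
  ∂[v_2,v_3] = [v_3] − [v_2].
The resulting 5×10 matrix has rank 4, and its Smith normal form has invariant factors (1,1,1,1).

The boundary map ∂_2: C_2 → C_1 sends each 2-simplex [p,q,r] to [q,r] − [p,r] + [p,q]. For instance
  ∂[v_0,v_1,v_3] = [v_1,v_3] − [v_0,v_3] + [v_0,v_1],
  ∂[v_2,v_3,v_4] = [v_3,v_4] − [v_2,v_4] + [v_2,v_3].
The resulting 10×10 matrix has rank 6, and its Smith normal form has invariant factors (1,1,1,1,1,1).

∂_3: C_3 → C_2 sends each 3-simplex σ to the alternating sum Σ_i (−1)^i (σ with its i-th vertex removed). For instance
  ∂[v_0,v_1,v_2,v_4] = [v_1,v_2,v_4] − [v_0,v_2,v_4] + [v_0,v_1,v_4] − [v_0,v_1,v_2],
  ∂[v_0,v_1,v_2,v_3] = [v_1,v_2,v_3] − [v_0,v_2,v_3] + [v_0,v_1,v_3] − [v_0,v_1,v_2].
The resulting 10×5 matrix has rank 4, and its Smith normal form has invariant factors (1,1,1,1).

From H_k ≅ ker(∂_k) / im(∂_{k+1}) we obtain:

  H_2: rank ker ∂_2 − rank ∂_3 = (10 − 6) − 4 = 0, and the invariant factors of ∂_3 are all 1, so H_2 = 0.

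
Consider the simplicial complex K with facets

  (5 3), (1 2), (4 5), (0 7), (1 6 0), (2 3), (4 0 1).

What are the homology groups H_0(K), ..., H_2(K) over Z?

Order the vertices as 0 < 1 < 2 < 3 < 4 < 5 < 6 < 7. Listing each simplex with vertices in this order, K has dimension 2 with simplices:

  0-simplices (8): [0], [1], [2], [3], [4], [5], [6], [7]
  1-simplices (10): [0,1], [0,4], [0,6], [0,7], [1,2], [1,4], [1,6], [2,3], [3,5], [4,5]
  2-simplices (2): [0,1,4], [0,1,6]

so the chain groups are C_0 ≅ Z^8, C_1 ≅ Z^10, C_2 ≅ Z^2.

Boundary ∂_1: C_1 → C_0 is given by ∂[p,q] = [q] − [p].
The 8×10 boundary matrix has rank 7 and Smith normal form diag(1,1,1,1,1,1,1).

The boundary map ∂_2: C_2 → C_1 maps a triangle to the signed sum of its edges. For instance
  ∂[0,1,6] = [1,6] − [0,6] + [0,1],
  ∂[0,1,4] = [1,4] − [0,4] + [0,1].
The resulting 10×2 matrix has rank 2, and its Smith normal form has invariant factors (1,1).

Now H_k = ker ∂_k / im ∂_{k+1}, so:

  H_0: rank C_0 − rank ∂_1 = 8 − 7 = 1, and the invariant factors of ∂_1 are all 1, so H_0 = Z.
  H_1: rank ker ∂_1 − rank ∂_2 = (10 − 7) − 2 = 1, and the invariant factors of ∂_2 are all 1, so H_1 = Z.
  H_2: rank ker ∂_2 − rank ∂_3 = (2 − 2) − 0 = 0, and there is no ∂_3, so H_2 = 0.

As a check, the Euler characteristic is 8 − 10 + 2 = 0, which agrees with 1 − 1 + 0 = 0.

H_0 = Z,  H_1 = Z,  H_2 = 0.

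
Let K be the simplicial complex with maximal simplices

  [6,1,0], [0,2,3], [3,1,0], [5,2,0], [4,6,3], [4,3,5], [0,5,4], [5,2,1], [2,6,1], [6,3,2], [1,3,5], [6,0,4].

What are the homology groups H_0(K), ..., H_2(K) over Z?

H_0 ≅ Z,  H_1 ≅ Z/2,  H_2 = 0.

Order the vertices as 0 < 1 < 2 < 3 < 4 < 5 < 6. Listing each simplex with vertices in this order, K has dimension 2 with simplices:

  0-simplices (7): [0], [1], [2], [3], [4], [5], [6]
  1-simplices (18): [0,1], [0,2], [0,3], [0,4], [0,5], [0,6], [1,2], [1,3], [1,5], [1,6], [2,3], [2,5], [2,6], [3,4], [3,5], [3,6], [4,5], [4,6]
  2-simplices (12): [0,1,3], [0,1,6], [0,2,3], [0,2,5], [0,4,5], [0,4,6], [1,2,5], [1,2,6], [1,3,5], [2,3,6], [3,4,5], [3,4,6]

Hence C_0 ≅ Z^7, C_1 ≅ Z^18, C_2 ≅ Z^12.

∂_1: C_1 → C_0 sends each edge [p,q] (with p < q) to q − p.
The resulting 7×18 matrix has rank 6, and its Smith normal form has invariant factors (1,1,1,1,1,1).

Boundary ∂_2: C_2 → C_1 maps a triangle to the signed sum of its edges. For instance
  ∂[0,2,3] = [2,3] − [0,3] + [0,2],
  ∂[1,2,6] = [2,6] − [1,6] + [1,2].
As a 18×12 matrix over Z this has rank 12, with invariant factors (1,1,1,1,1,1,1,1,1,1,1,2).

Computing H_k = (kernel of ∂_k) / (image of ∂_{k+1}):

  H_0: rank C_0 − rank ∂_1 = 7 − 6 = 1, and the invariant factors of ∂_1 are all 1, so H_0 = Z.
  H_1: rank ker ∂_1 − rank ∂_2 = (18 − 6) − 12 = 0, and ∂_2 has invariant factor 2 > 1, so H_1 = Z/2.
  H_2: rank ker ∂_2 − rank ∂_3 = (12 − 12) − 0 = 0, and there is no ∂_3, so H_2 = 0.

As a check, the Euler characteristic is 7 − 18 + 12 = 1, which agrees with 1 − 0 + 0 = 1.
(K is a triangulation of the real projective plane RP^2.)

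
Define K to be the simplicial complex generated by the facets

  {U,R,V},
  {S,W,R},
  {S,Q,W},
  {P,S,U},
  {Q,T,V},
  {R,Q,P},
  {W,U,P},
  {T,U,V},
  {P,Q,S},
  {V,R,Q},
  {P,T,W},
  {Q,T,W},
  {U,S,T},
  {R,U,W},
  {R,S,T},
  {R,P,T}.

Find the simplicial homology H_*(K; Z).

H_0 = Z,  H_1 = Z^2,  H_2 = Z.

K has 8 vertices, 24 edges, 16 triangles.
rank ∂_0 = 0, rank ∂_1 = 7 ⇒ b_0 = 8 − 0 − 7 = 1; all invariant factors of ∂_1 are 1 so no torsion. So H_0 = Z.
rank ∂_1 = 7, rank ∂_2 = 15 ⇒ b_1 = 24 − 7 − 15 = 2; all invariant factors of ∂_2 are 1 so no torsion. So H_1 = Z^2.
rank ∂_2 = 15, rank ∂_3 = 0 ⇒ b_2 = 16 − 15 − 0 = 1. So H_2 = Z.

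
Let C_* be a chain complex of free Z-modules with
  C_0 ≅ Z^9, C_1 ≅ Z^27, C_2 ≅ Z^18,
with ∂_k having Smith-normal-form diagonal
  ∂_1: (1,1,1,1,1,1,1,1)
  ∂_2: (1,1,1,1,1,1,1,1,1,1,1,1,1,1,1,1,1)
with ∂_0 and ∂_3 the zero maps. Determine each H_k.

H_0 = Z,  H_1 = Z^2,  H_2 = Z.

H_0: b_0 = 9 − 0 − 8 = 1; torsion from ∂_1 factors > 1: none. So H_0 = Z.
H_1: b_1 = 27 − 8 − 17 = 2; torsion from ∂_2 factors > 1: none. So H_1 = Z^2.
H_2: b_2 = 18 − 17 − 0 = 1; torsion from ∂_3 factors > 1: none. So H_2 = Z.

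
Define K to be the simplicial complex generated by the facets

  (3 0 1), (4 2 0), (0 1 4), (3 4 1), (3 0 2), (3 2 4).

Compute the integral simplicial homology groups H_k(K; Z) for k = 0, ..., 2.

H_0 = Z,  H_1 = 0,  H_2 = Z.

Take the total order 0 < 1 < 2 < 3 < 4 on the vertex set. Then K (dimension 2) consists of the simplices:

  0-simplices (5): [0], [1], [2], [3], [4]
  1-simplices (9): [0,1], [0,2], [0,3], [0,4], [1,3], [1,4], [2,3], [2,4], [3,4]
  2-simplices (6): [0,1,3], [0,1,4], [0,2,3], [0,2,4], [1,3,4], [2,3,4]

giving chain groups C_0 ≅ Z^5, C_1 ≅ Z^9, C_2 ≅ Z^6.

∂_1: C_1 → C_0 sends each edge [p,q] (with p < q) to q − p.
This gives a 5×9 integer matrix of rank 4; reducing to Smith normal form yields diagonal entries (1,1,1,1).

The boundary map ∂_2: C_2 → C_1 acts by ∂[p,q,r] = [q,r] − [p,r] + [p,q]. For instance
  ∂[1,3,4] = [3,4] − [1,4] + [1,3],
  ∂[2,3,4] = [3,4] − [2,4] + [2,3].
As a 9×6 matrix over Z this has rank 5, with invariant factors (1,1,1,1,1).

Computing H_k = (kernel of ∂_k) / (image of ∂_{k+1}):

  H_0: rank C_0 − rank ∂_1 = 5 − 4 = 1, and the invariant factors of ∂_1 are all 1, so H_0 ≅ Z.
  H_1: rank ker ∂_1 − rank ∂_2 = (9 − 4) − 5 = 0, and the invariant factors of ∂_2 are all 1, so H_1 ≅ 0.
  H_2: rank ker ∂_2 − rank ∂_3 = (6 − 5) − 0 = 1, and there is no ∂_3, so H_2 ≅ Z.

(K is a triangulation of the 2-sphere S^2.)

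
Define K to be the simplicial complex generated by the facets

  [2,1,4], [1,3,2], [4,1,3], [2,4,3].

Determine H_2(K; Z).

H_2 = Z.

Fix the vertex order 1 < 2 < 3 < 4 and write every simplex with vertices in increasing order. Then dim K = 2 and the simplices of K are:

  0-simplices (4): [1], [2], [3], [4]
  1-simplices (6): [1,2], [1,3], [1,4], [2,3], [2,4], [3,4]
  2-simplices (4): [1,2,3], [1,2,4], [1,3,4], [2,3,4]

Hence C_0 ≅ Z^4, C_1 ≅ Z^6, C_2 ≅ Z^4.

The boundary map ∂_1: C_1 → C_0 maps an edge to its endpoints' difference, ∂[p,q] = q − p. For instance
  ∂[1,4] = [4] − [1].
As a 4×6 matrix over Z this has rank 3, with invariant factors (1,1,1).

∂_2: C_2 → C_1 acts by ∂[p,q,r] = [q,r] − [p,r] + [p,q]. For instance
  ∂[1,2,4] = [2,4] − [1,4] + [1,2],
  ∂[2,3,4] = [3,4] − [2,4] + [2,3].
The resulting 6×4 matrix has rank 3, and its Smith normal form has invariant factors (1,1,1).

From H_k ≅ ker(∂_k) / im(∂_{k+1}) we obtain:

  H_2: rank ker ∂_2 − rank ∂_3 = (4 − 3) − 0 = 1, and there is no ∂_3, so H_2 = Z.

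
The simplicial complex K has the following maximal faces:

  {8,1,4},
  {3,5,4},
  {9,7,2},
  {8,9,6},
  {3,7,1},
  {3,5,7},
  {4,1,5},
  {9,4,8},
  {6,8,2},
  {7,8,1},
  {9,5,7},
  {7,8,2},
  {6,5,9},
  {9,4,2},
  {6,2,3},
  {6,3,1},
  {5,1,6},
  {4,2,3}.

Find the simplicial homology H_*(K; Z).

We work with the vertex ordering 1 < 2 < 3 < 4 < 5 < 6 < 7 < 8 < 9. The simplices of K, each written with vertices in increasing order, are:

  0-simplices (9): [1], [2], [3], [4], [5], [6], [7], [8], [9]
  1-simplices (27): (27 of them)
  2-simplices (18): [1,3,6], [1,3,7], [1,4,5], [1,4,8], [1,5,6], [1,7,8], [2,3,4], [2,3,6], [2,4,9], [2,6,8], [2,7,8], [2,7,9], [3,4,5], [3,5,7], [4,8,9], [5,6,9], [5,7,9], [6,8,9]

giving chain groups C_0 ≅ Z^9, C_1 ≅ Z^27, C_2 ≅ Z^18.

∂_1: C_1 → C_0 maps an edge to its endpoints' difference, ∂[p,q] = q − p.
The resulting 9×27 matrix has rank 8, and its Smith normal form has invariant factors (1,1,1,1,1,1,1,1).

The boundary map ∂_2: C_2 → C_1 sends each 2-simplex [p,q,r] to [q,r] − [p,r] + [p,q]. For instance
  ∂[2,7,9] = [7,9] − [2,9] + [2,7],
  ∂[3,4,5] = [4,5] − [3,5] + [3,4].
The resulting 27×18 matrix has rank 18, and its Smith normal form has invariant factors (1,1,1,1,1,1,1,1,1,1,1,1,1,1,1,1,1,2).

Computing H_k = (kernel of ∂_k) / (image of ∂_{k+1}):

  H_0: rank C_0 − rank ∂_1 = 9 − 8 = 1, and the invariant factors of ∂_1 are all 1, so H_0 ≅ Z.
  H_1: rank ker ∂_1 − rank ∂_2 = (27 − 8) − 18 = 1, and ∂_2 has invariant factor 2 > 1, so H_1 ≅ Z ⊕ Z_2.
  H_2: rank ker ∂_2 − rank ∂_3 = (18 − 18) − 0 = 0, and there is no ∂_3, so H_2 ≅ 0.

H_0 = Z,  H_1 = Z ⊕ Z_2,  H_2 = 0.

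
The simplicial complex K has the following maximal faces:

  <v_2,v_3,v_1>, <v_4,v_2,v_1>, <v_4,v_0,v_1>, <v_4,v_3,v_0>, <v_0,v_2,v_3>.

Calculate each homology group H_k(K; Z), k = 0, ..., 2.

H_0 ≅ Z,  H_1 ≅ Z,  H_2 = 0.

We work with the vertex ordering v_0 < v_1 < v_2 < v_3 < v_4. The simplices of K, each written with vertices in increasing order, are:

  0-simplices (5): [v_0], [v_1], [v_2], [v_3], [v_4]
  1-simplices (10): [v_0,v_1], [v_0,v_2], [v_0,v_3], [v_0,v_4], [v_1,v_2], [v_1,v_3], [v_1,v_4], [v_2,v_3], [v_2,v_4], [v_3,v_4]
  2-simplices (5): [v_0,v_1,v_4], [v_0,v_2,v_3], [v_0,v_3,v_4], [v_1,v_2,v_3], [v_1,v_2,v_4]

giving chain groups C_0 ≅ Z^5, C_1 ≅ Z^10, C_2 ≅ Z^5.

∂_1: C_1 → C_0 sends each edge [p,q] (with p < q) to q − p. For instance
  ∂[v_0,v_1] = [v_1] − [v_0].
The 5×10 boundary matrix has rank 4 and Smith normal form diag(1,1,1,1).

The boundary map ∂_2: C_2 → C_1 sends each 2-simplex [p,q,r] to [q,r] − [p,r] + [p,q]. For instance
  ∂[v_0,v_2,v_3] = [v_2,v_3] − [v_0,v_3] + [v_0,v_2],
  ∂[v_0,v_1,v_4] = [v_1,v_4] − [v_0,v_4] + [v_0,v_1].
This gives a 10×5 integer matrix of rank 5; reducing to Smith normal form yields diagonal entries (1,1,1,1,1).

Now H_k = ker ∂_k / im ∂_{k+1}, so:

  H_0: rank C_0 − rank ∂_1 = 5 − 4 = 1, and the invariant factors of ∂_1 are all 1, so H_0 = Z.
  H_1: rank ker ∂_1 − rank ∂_2 = (10 − 4) − 5 = 1, and the invariant factors of ∂_2 are all 1, so H_1 = Z.
  H_2: rank ker ∂_2 − rank ∂_3 = (5 − 5) − 0 = 0, and there is no ∂_3, so H_2 = 0.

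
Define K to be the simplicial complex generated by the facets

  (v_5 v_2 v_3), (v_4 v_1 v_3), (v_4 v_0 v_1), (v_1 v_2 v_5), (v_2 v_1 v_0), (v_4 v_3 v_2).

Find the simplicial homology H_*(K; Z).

H_0 ≅ Z,  H_1 ≅ Z,  H_2 = 0.

Take the total order v_0 < v_1 < v_2 < v_3 < v_4 < v_5 on the vertex set. Then K (dimension 2) consists of the simplices:

  0-simplices (6): [v_0], [v_1], [v_2], [v_3], [v_4], [v_5]
  1-simplices (12): [v_0,v_1], [v_0,v_2], [v_0,v_4], [v_1,v_2], [v_1,v_3], [v_1,v_4], [v_1,v_5], [v_2,v_3], [v_2,v_4], [v_2,v_5], [v_3,v_4], [v_3,v_5]
  2-simplices (6): [v_0,v_1,v_2], [v_0,v_1,v_4], [v_1,v_2,v_5], [v_1,v_3,v_4], [v_2,v_3,v_4], [v_2,v_3,v_5]

so the chain groups are C_0 ≅ Z^6, C_1 ≅ Z^12, C_2 ≅ Z^6.

Boundary ∂_1: C_1 → C_0 is given by ∂[p,q] = [q] − [p].
This gives a 6×12 integer matrix of rank 5; reducing to Smith normal form yields diagonal entries (1,1,1,1,1).

Boundary ∂_2: C_2 → C_1 sends each 2-simplex [p,q,r] to [q,r] − [p,r] + [p,q]. For instance
  ∂[v_2,v_3,v_5] = [v_3,v_5] − [v_2,v_5] + [v_2,v_3],
  ∂[v_1,v_2,v_5] = [v_2,v_5] − [v_1,v_5] + [v_1,v_2].
As a 12×6 matrix over Z this has rank 6, with invariant factors (1,1,1,1,1,1).

Reading off H_k = ker ∂_k / im ∂_{k+1}:

  H_0: rank C_0 − rank ∂_1 = 6 − 5 = 1, and the invariant factors of ∂_1 are all 1, so H_0 = Z.
  H_1: rank ker ∂_1 − rank ∂_2 = (12 − 5) − 6 = 1, and the invariant factors of ∂_2 are all 1, so H_1 = Z.
  H_2: rank ker ∂_2 − rank ∂_3 = (6 − 6) − 0 = 0, and there is no ∂_3, so H_2 = 0.

As a check, the Euler characteristic is 6 − 12 + 6 = 0, which agrees with 1 − 1 + 0 = 0.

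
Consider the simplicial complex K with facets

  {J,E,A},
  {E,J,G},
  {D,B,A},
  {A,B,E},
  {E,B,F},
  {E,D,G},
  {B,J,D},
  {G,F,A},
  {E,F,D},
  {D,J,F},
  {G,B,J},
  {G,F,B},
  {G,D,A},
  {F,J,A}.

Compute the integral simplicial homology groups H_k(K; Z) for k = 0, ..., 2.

Take the total order A < B < D < E < F < G < J on the vertex set. Then K (dimension 2) consists of the simplices:

  0-simplices (7): A, B, D, E, F, G, J
  1-simplices (21): AB, AD, AE, AF, AG, AJ, BD, BE, BF, BG, BJ, DE, DF, DG, DJ, EF, EG, EJ, FG, FJ, GJ
  2-simplices (14): ABD, ABE, ADG, AEJ, AFG, AFJ, BDJ, BEF, BFG, BGJ, DEF, DEG, DFJ, EGJ

giving chain groups C_0 ≅ Z^7, C_1 ≅ Z^21, C_2 ≅ Z^14.

The boundary map ∂_1: C_1 → C_0 is given by ∂[p,q] = [q] − [p]. For instance
  ∂DG = G − D.
As a 7×21 matrix over Z this has rank 6, with invariant factors (1,1,1,1,1,1).

Boundary ∂_2: C_2 → C_1 sends each 2-simplex [p,q,r] to [q,r] − [p,r] + [p,q]. For instance
  ∂EGJ = GJ − EJ + EG,
  ∂ABE = BE − AE + AB.
This gives a 21×14 integer matrix of rank 13; reducing to Smith normal form yields diagonal entries (1,1,1,1,1,1,1,1,1,1,1,1,1).

Now H_k = ker ∂_k / im ∂_{k+1}, so:

  H_0: rank C_0 − rank ∂_1 = 7 − 6 = 1, and the invariant factors of ∂_1 are all 1, so H_0 ≅ Z.
  H_1: rank ker ∂_1 − rank ∂_2 = (21 − 6) − 13 = 2, and the invariant factors of ∂_2 are all 1, so H_1 ≅ Z^2.
  H_2: rank ker ∂_2 − rank ∂_3 = (14 − 13) − 0 = 1, and there is no ∂_3, so H_2 ≅ Z.

As a check, the Euler characteristic is 7 − 21 + 14 = 0, which agrees with 1 − 2 + 1 = 0.

H_0 = Z,  H_1 = Z^2,  H_2 = Z.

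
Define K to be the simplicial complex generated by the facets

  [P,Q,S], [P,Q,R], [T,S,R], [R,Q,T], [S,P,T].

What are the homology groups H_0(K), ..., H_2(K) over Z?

H_0 ≅ Z,  H_1 ≅ Z,  H_2 = 0.

We work with the vertex ordering P < Q < R < S < T. The simplices of K, each written with vertices in increasing order, are:

  0-simplices (5): P, Q, R, S, T
  1-simplices (10): PQ, PR, PS, PT, QR, QS, QT, RS, RT, ST
  2-simplices (5): PQR, PQS, PST, QRT, RST

Hence C_0 ≅ Z^5, C_1 ≅ Z^10, C_2 ≅ Z^5.

The boundary map ∂_1: C_1 → C_0 sends each edge [p,q] (with p < q) to q − p.
The 5×10 boundary matrix has rank 4 and Smith normal form diag(1,1,1,1).

∂_2: C_2 → C_1 sends each 2-simplex [p,q,r] to [q,r] − [p,r] + [p,q]. For instance
  ∂PQS = QS − PS + PQ,
  ∂PST = ST − PT + PS.
The resulting 10×5 matrix has rank 5, and its Smith normal form has invariant factors (1,1,1,1,1).

From H_k ≅ ker(∂_k) / im(∂_{k+1}) we obtain:

  H_0: rank C_0 − rank ∂_1 = 5 − 4 = 1, and the invariant factors of ∂_1 are all 1, so H_0 = Z.
  H_1: rank ker ∂_1 − rank ∂_2 = (10 − 4) − 5 = 1, and the invariant factors of ∂_2 are all 1, so H_1 = Z.
  H_2: rank ker ∂_2 − rank ∂_3 = (5 − 5) − 0 = 0, and there is no ∂_3, so H_2 = 0.

As a check, the Euler characteristic is 5 − 10 + 5 = 0, which agrees with 1 − 1 + 0 = 0.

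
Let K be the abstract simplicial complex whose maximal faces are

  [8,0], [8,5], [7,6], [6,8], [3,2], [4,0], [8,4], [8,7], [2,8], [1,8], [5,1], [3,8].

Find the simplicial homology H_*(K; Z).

K has 9 vertices, 12 edges.
rank ∂_0 = 0, rank ∂_1 = 8 ⇒ b_0 = 9 − 0 − 8 = 1; all invariant factors of ∂_1 are 1 so no torsion. So H_0 = Z.
rank ∂_1 = 8, rank ∂_2 = 0 ⇒ b_1 = 12 − 8 − 0 = 4. So H_1 = Z^4.

H_0 = Z,  H_1 = Z^4.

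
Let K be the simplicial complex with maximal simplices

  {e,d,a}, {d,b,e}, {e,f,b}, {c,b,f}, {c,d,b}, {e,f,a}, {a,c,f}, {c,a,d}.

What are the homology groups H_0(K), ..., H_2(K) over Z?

Take the total order a < b < c < d < e < f on the vertex set. Then K (dimension 2) consists of the simplices:

  0-simplices (6): a, b, c, d, e, f
  1-simplices (12): ac, ad, ae, af, bc, bd, be, bf, cd, cf, de, ef
  2-simplices (8): acd, acf, ade, aef, bcd, bcf, bde, bef

giving chain groups C_0 ≅ Z^6, C_1 ≅ Z^12, C_2 ≅ Z^8.

The boundary map ∂_1: C_1 → C_0 is given by ∂[p,q] = [q] − [p].
This gives a 6×12 integer matrix of rank 5; reducing to Smith normal form yields diagonal entries (1,1,1,1,1).

The boundary map ∂_2: C_2 → C_1 maps a triangle to the signed sum of its edges. For instance
  ∂bef = ef − bf + be,
  ∂acf = cf − af + ac.
The 12×8 boundary matrix has rank 7 and Smith normal form diag(1,1,1,1,1,1,1).

Computing H_k = (kernel of ∂_k) / (image of ∂_{k+1}):

  H_0: rank C_0 − rank ∂_1 = 6 − 5 = 1, and the invariant factors of ∂_1 are all 1, so H_0 = Z.
  H_1: rank ker ∂_1 − rank ∂_2 = (12 − 5) − 7 = 0, and the invariant factors of ∂_2 are all 1, so H_1 = 0.
  H_2: rank ker ∂_2 − rank ∂_3 = (8 − 7) − 0 = 1, and there is no ∂_3, so H_2 = Z.

H_0 ≅ Z,  H_1 = 0,  H_2 ≅ Z.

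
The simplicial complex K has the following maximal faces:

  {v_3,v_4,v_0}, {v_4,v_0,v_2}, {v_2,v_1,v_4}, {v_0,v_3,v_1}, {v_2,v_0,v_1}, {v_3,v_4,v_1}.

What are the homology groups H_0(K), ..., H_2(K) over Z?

H_0 = Z,  H_1 = 0,  H_2 = Z.

Order the vertices as v_0 < v_1 < v_2 < v_3 < v_4. Listing each simplex with vertices in this order, K has dimension 2 with simplices:

  0-simplices (5): [v_0], [v_1], [v_2], [v_3], [v_4]
  1-simplices (9): [v_0,v_1], [v_0,v_2], [v_0,v_3], [v_0,v_4], [v_1,v_2], [v_1,v_3], [v_1,v_4], [v_2,v_4], [v_3,v_4]
  2-simplices (6): [v_0,v_1,v_2], [v_0,v_1,v_3], [v_0,v_2,v_4], [v_0,v_3,v_4], [v_1,v_2,v_4], [v_1,v_3,v_4]

Hence C_0 ≅ Z^5, C_1 ≅ Z^9, C_2 ≅ Z^6.

Boundary ∂_1: C_1 → C_0 maps an edge to its endpoints' difference, ∂[p,q] = q − p. For instance
  ∂[v_1,v_3] = [v_3] − [v_1].
The 5×9 boundary matrix has rank 4 and Smith normal form diag(1,1,1,1).

The boundary map ∂_2: C_2 → C_1 acts by ∂[p,q,r] = [q,r] − [p,r] + [p,q]. For instance
  ∂[v_0,v_1,v_2] = [v_1,v_2] − [v_0,v_2] + [v_0,v_1],
  ∂[v_0,v_1,v_3] = [v_1,v_3] − [v_0,v_3] + [v_0,v_1].
The 9×6 boundary matrix has rank 5 and Smith normal form diag(1,1,1,1,1).

Computing H_k = (kernel of ∂_k) / (image of ∂_{k+1}):

  H_0: rank C_0 − rank ∂_1 = 5 − 4 = 1, and the invariant factors of ∂_1 are all 1, so H_0 = Z.
  H_1: rank ker ∂_1 − rank ∂_2 = (9 − 4) − 5 = 0, and the invariant factors of ∂_2 are all 1, so H_1 = 0.
  H_2: rank ker ∂_2 − rank ∂_3 = (6 − 5) − 0 = 1, and there is no ∂_3, so H_2 = Z.

As a check, the Euler characteristic is 5 − 9 + 6 = 2, which agrees with 1 − 0 + 1 = 2.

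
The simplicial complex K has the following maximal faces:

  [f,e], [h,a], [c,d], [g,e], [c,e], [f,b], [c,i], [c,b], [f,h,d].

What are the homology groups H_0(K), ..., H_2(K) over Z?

Fix the vertex order a < b < c < d < e < f < g < h < i and write every simplex with vertices in increasing order. Then dim K = 2 and the simplices of K are:

  0-simplices (9): a, b, c, d, e, f, g, h, i
  1-simplices (11): ah, bc, bf, cd, ce, ci, df, dh, ef, eg, fh
  2-simplices (1): dfh

so the chain groups are C_0 ≅ Z^9, C_1 ≅ Z^11, C_2 ≅ Z^1.

Boundary ∂_1: C_1 → C_0 is given by ∂[p,q] = [q] − [p].
The 9×11 boundary matrix has rank 8 and Smith normal form diag(1,1,1,1,1,1,1,1).

Boundary ∂_2: C_2 → C_1 sends each 2-simplex [p,q,r] to [q,r] − [p,r] + [p,q]. For instance
  ∂dfh = fh − dh + df.
This gives a 11×1 integer matrix of rank 1; reducing to Smith normal form yields diagonal entries (1).

Reading off H_k = ker ∂_k / im ∂_{k+1}:

  H_0: rank C_0 − rank ∂_1 = 9 − 8 = 1, and the invariant factors of ∂_1 are all 1, so H_0 = Z.
  H_1: rank ker ∂_1 − rank ∂_2 = (11 − 8) − 1 = 2, and the invariant factors of ∂_2 are all 1, so H_1 = Z^2.
  H_2: rank ker ∂_2 − rank ∂_3 = (1 − 1) − 0 = 0, and there is no ∂_3, so H_2 = 0.

H_0 ≅ Z,  H_1 ≅ Z^2,  H_2 = 0.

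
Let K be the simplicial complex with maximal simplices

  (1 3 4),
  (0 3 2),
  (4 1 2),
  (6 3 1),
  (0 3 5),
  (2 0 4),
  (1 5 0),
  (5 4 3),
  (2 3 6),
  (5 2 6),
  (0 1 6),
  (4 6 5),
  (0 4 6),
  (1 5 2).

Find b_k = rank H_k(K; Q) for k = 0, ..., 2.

We work with the vertex ordering 0 < 1 < 2 < 3 < 4 < 5 < 6. The simplices of K, each written with vertices in increasing order, are:

  0-simplices (7): [0], [1], [2], [3], [4], [5], [6]
  1-simplices (21): [0,1], [0,2], [0,3], [0,4], [0,5], [0,6], [1,2], [1,3], [1,4], [1,5], [1,6], [2,3], [2,4], [2,5], [2,6], [3,4], [3,5], [3,6], [4,5], [4,6], [5,6]
  2-simplices (14): [0,1,5], [0,1,6], [0,2,3], [0,2,4], [0,3,5], [0,4,6], [1,2,4], [1,2,5], [1,3,4], [1,3,6], [2,3,6], [2,5,6], [3,4,5], [4,5,6]

giving chain groups C_0 ≅ Z^7, C_1 ≅ Z^21, C_2 ≅ Z^14.

The boundary map ∂_1: C_1 → C_0 maps an edge to its endpoints' difference, ∂[p,q] = q − p. For instance
  ∂[1,6] = [6] − [1].
The 7×21 boundary matrix has rank 6 and Smith normal form diag(1,1,1,1,1,1).

Boundary ∂_2: C_2 → C_1 acts by ∂[p,q,r] = [q,r] − [p,r] + [p,q]. For instance
  ∂[3,4,5] = [4,5] − [3,5] + [3,4],
  ∂[0,2,3] = [2,3] − [0,3] + [0,2].
This gives a 21×14 integer matrix of rank 13; reducing to Smith normal form yields diagonal entries (1,1,1,1,1,1,1,1,1,1,1,1,1).

From H_k ≅ ker(∂_k) / im(∂_{k+1}) we obtain:

  H_0: rank C_0 − rank ∂_1 = 7 − 6 = 1, and the invariant factors of ∂_1 are all 1, so H_0 = Z.
  H_1: rank ker ∂_1 − rank ∂_2 = (21 − 6) − 13 = 2, and the invariant factors of ∂_2 are all 1, so H_1 = Z^2.
  H_2: rank ker ∂_2 − rank ∂_3 = (14 − 13) − 0 = 1, and there is no ∂_3, so H_2 = Z.

(K is a triangulation of the torus T^2.)

Hence the Betti numbers are b_0 = 1, b_1 = 2, b_2 = 1.

b_0 = 1, b_1 = 2, b_2 = 1.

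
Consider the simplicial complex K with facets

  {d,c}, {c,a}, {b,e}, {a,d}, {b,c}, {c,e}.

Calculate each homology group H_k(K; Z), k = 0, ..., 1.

Fix the vertex order a < b < c < d < e and write every simplex with vertices in increasing order. Then dim K = 1 and the simplices of K are:

  0-simplices (5): a, b, c, d, e
  1-simplices (6): ac, ad, bc, be, cd, ce

giving chain groups C_0 ≅ Z^5, C_1 ≅ Z^6.

Boundary ∂_1: C_1 → C_0 maps an edge to its endpoints' difference, ∂[p,q] = q − p. For instance
  ∂ce = e − c.
The resulting 5×6 matrix has rank 4, and its Smith normal form has invariant factors (1,1,1,1).

From H_k ≅ ker(∂_k) / im(∂_{k+1}) we obtain:

  H_0: rank C_0 − rank ∂_1 = 5 − 4 = 1, and the invariant factors of ∂_1 are all 1, so H_0 ≅ Z.
  H_1: rank ker ∂_1 − rank ∂_2 = (6 − 4) − 0 = 2, and there is no ∂_2, so H_1 ≅ Z^2.

As a check, the Euler characteristic is 5 − 6 = -1, which agrees with 1 − 2 = -1.

H_0 ≅ Z,  H_1 ≅ Z^2.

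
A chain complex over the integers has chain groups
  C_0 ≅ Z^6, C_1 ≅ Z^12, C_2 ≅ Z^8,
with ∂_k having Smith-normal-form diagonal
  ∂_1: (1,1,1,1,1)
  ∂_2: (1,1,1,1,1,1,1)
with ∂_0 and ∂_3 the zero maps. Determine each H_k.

H_0 ≅ Z,  H_1 = 0,  H_2 ≅ Z.

H_0: b_0 = 6 − 0 − 5 = 1; torsion from ∂_1 factors > 1: none. So H_0 ≅ Z.
H_1: b_1 = 12 − 5 − 7 = 0; torsion from ∂_2 factors > 1: none. So H_1 ≅ 0.
H_2: b_2 = 8 − 7 − 0 = 1; torsion from ∂_3 factors > 1: none. So H_2 ≅ Z.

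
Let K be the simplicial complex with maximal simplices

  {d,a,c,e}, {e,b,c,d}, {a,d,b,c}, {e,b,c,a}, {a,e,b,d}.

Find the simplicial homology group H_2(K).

K has 5 vertices, 10 edges, 10 triangles, 5 3-simplices.
rank ∂_2 = 6, rank ∂_3 = 4 ⇒ b_2 = 10 − 6 − 4 = 0; all invariant factors of ∂_3 are 1 so no torsion. So H_2 ≅ 0.

H_2 = 0.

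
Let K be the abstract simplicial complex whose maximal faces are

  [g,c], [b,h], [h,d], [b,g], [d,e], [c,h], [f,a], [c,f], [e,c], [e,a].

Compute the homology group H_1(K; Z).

Take the total order a < b < c < d < e < f < g < h on the vertex set. Then K (dimension 1) consists of the simplices:

  0-simplices (8): a, b, c, d, e, f, g, h
  1-simplices (10): ae, af, bg, bh, ce, cf, cg, ch, de, dh

so the chain groups are C_0 ≅ Z^8, C_1 ≅ Z^10.

Boundary ∂_1: C_1 → C_0 maps an edge to its endpoints' difference, ∂[p,q] = q − p.
This gives a 8×10 integer matrix of rank 7; reducing to Smith normal form yields diagonal entries (1,1,1,1,1,1,1).

Computing H_k = (kernel of ∂_k) / (image of ∂_{k+1}):

  H_1: rank ker ∂_1 − rank ∂_2 = (10 − 7) − 0 = 3, and there is no ∂_2, so H_1 = Z^3.

H_1 = Z^3.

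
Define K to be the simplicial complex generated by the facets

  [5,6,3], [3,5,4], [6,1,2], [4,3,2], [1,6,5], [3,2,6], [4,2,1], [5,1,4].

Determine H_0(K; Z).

H_0 = Z.

Take the total order 1 < 2 < 3 < 4 < 5 < 6 on the vertex set. Then K (dimension 2) consists of the simplices:

  0-simplices (6): [1], [2], [3], [4], [5], [6]
  1-simplices (12): [1,2], [1,4], [1,5], [1,6], [2,3], [2,4], [2,6], [3,4], [3,5], [3,6], [4,5], [5,6]
  2-simplices (8): [1,2,4], [1,2,6], [1,4,5], [1,5,6], [2,3,4], [2,3,6], [3,4,5], [3,5,6]

Hence C_0 ≅ Z^6, C_1 ≅ Z^12, C_2 ≅ Z^8.

∂_1: C_1 → C_0 sends each edge [p,q] (with p < q) to q − p. For instance
  ∂[2,4] = [4] − [2].
The resulting 6×12 matrix has rank 5, and its Smith normal form has invariant factors (1,1,1,1,1).

The boundary map ∂_2: C_2 → C_1 acts by ∂[p,q,r] = [q,r] − [p,r] + [p,q]. For instance
  ∂[1,5,6] = [5,6] − [1,6] + [1,5],
  ∂[1,2,6] = [2,6] − [1,6] + [1,2].
As a 12×8 matrix over Z this has rank 7, with invariant factors (1,1,1,1,1,1,1).

Computing H_k = (kernel of ∂_k) / (image of ∂_{k+1}):

  H_0: rank C_0 − rank ∂_1 = 6 − 5 = 1, and the invariant factors of ∂_1 are all 1, so H_0 ≅ Z.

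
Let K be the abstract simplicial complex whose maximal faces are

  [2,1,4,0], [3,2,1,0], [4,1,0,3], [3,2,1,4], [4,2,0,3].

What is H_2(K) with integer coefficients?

K has 5 vertices, 10 edges, 10 triangles, 5 3-simplices.
rank ∂_2 = 6, rank ∂_3 = 4 ⇒ b_2 = 10 − 6 − 4 = 0; all invariant factors of ∂_3 are 1 so no torsion. So H_2 ≅ 0.

H_2 ≅ 0.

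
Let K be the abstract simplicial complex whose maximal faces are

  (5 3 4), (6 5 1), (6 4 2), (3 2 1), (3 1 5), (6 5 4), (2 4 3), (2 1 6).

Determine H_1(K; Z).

H_1 ≅ 0.

Fix the vertex order 1 < 2 < 3 < 4 < 5 < 6 and write every simplex with vertices in increasing order. Then dim K = 2 and the simplices of K are:

  0-simplices (6): [1], [2], [3], [4], [5], [6]
  1-simplices (12): [1,2], [1,3], [1,5], [1,6], [2,3], [2,4], [2,6], [3,4], [3,5], [4,5], [4,6], [5,6]
  2-simplices (8): [1,2,3], [1,2,6], [1,3,5], [1,5,6], [2,3,4], [2,4,6], [3,4,5], [4,5,6]

giving chain groups C_0 ≅ Z^6, C_1 ≅ Z^12, C_2 ≅ Z^8.

Boundary ∂_1: C_1 → C_0 maps an edge to its endpoints' difference, ∂[p,q] = q − p.
This gives a 6×12 integer matrix of rank 5; reducing to Smith normal form yields diagonal entries (1,1,1,1,1).

∂_2: C_2 → C_1 maps a triangle to the signed sum of its edges. For instance
  ∂[1,2,3] = [2,3] − [1,3] + [1,2],
  ∂[4,5,6] = [5,6] − [4,6] + [4,5].
As a 12×8 matrix over Z this has rank 7, with invariant factors (1,1,1,1,1,1,1).

Reading off H_k = ker ∂_k / im ∂_{k+1}:

  H_1: rank ker ∂_1 − rank ∂_2 = (12 − 5) − 7 = 0, and the invariant factors of ∂_2 are all 1, so H_1 = 0.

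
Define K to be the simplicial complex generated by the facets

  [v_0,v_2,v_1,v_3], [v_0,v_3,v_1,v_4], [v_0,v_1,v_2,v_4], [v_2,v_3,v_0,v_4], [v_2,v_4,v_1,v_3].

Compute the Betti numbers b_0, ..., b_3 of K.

Take the total order v_0 < v_1 < v_2 < v_3 < v_4 on the vertex set. Then K (dimension 3) consists of the simplices:

  0-simplices (5): [v_0], [v_1], [v_2], [v_3], [v_4]
  1-simplices (10): [v_0,v_1], [v_0,v_2], [v_0,v_3], [v_0,v_4], [v_1,v_2], [v_1,v_3], [v_1,v_4], [v_2,v_3], [v_2,v_4], [v_3,v_4]
  2-simplices (10): [v_0,v_1,v_2], [v_0,v_1,v_3], [v_0,v_1,v_4], [v_0,v_2,v_3], [v_0,v_2,v_4], [v_0,v_3,v_4], [v_1,v_2,v_3], [v_1,v_2,v_4], [v_1,v_3,v_4], [v_2,v_3,v_4]
  3-simplices (5): [v_0,v_1,v_2,v_3], [v_0,v_1,v_2,v_4], [v_0,v_1,v_3,v_4], [v_0,v_2,v_3,v_4], [v_1,v_2,v_3,v_4]

giving chain groups C_0 ≅ Z^5, C_1 ≅ Z^10, C_2 ≅ Z^10, C_3 ≅ Z^5.

∂_1: C_1 → C_0 is given by ∂[p,q] = [q] − [p].
The 5×10 boundary matrix has rank 4 and Smith normal form diag(1,1,1,1).

∂_2: C_2 → C_1 maps a triangle to the signed sum of its edges. For instance
  ∂[v_0,v_1,v_3] = [v_1,v_3] − [v_0,v_3] + [v_0,v_1],
  ∂[v_2,v_3,v_4] = [v_3,v_4] − [v_2,v_4] + [v_2,v_3].
As a 10×10 matrix over Z this has rank 6, with invariant factors (1,1,1,1,1,1).

Boundary ∂_3: C_3 → C_2 sends each 3-simplex σ to the alternating sum Σ_i (−1)^i (σ with its i-th vertex removed). For instance
  ∂[v_1,v_2,v_3,v_4] = [v_2,v_3,v_4] − [v_1,v_3,v_4] + [v_1,v_2,v_4] − [v_1,v_2,v_3],
  ∂[v_0,v_1,v_2,v_3] = [v_1,v_2,v_3] − [v_0,v_2,v_3] + [v_0,v_1,v_3] − [v_0,v_1,v_2].
As a 10×5 matrix over Z this has rank 4, with invariant factors (1,1,1,1).

Reading off H_k = ker ∂_k / im ∂_{k+1}:

  H_0: rank C_0 − rank ∂_1 = 5 − 4 = 1, and the invariant factors of ∂_1 are all 1, so H_0 ≅ Z.
  H_1: rank ker ∂_1 − rank ∂_2 = (10 − 4) − 6 = 0, and the invariant factors of ∂_2 are all 1, so H_1 ≅ 0.
  H_2: rank ker ∂_2 − rank ∂_3 = (10 − 6) − 4 = 0, and the invariant factors of ∂_3 are all 1, so H_2 ≅ 0.
  H_3: rank ker ∂_3 − rank ∂_4 = (5 − 4) − 0 = 1, and there is no ∂_4, so H_3 ≅ Z.

As a check, the Euler characteristic is 5 − 10 + 10 − 5 = 0, which agrees with 1 − 0 + 0 − 1 = 0.

Hence the Betti numbers are b_0 = 1, b_1 = 0, b_2 = 0, b_3 = 1.

b_0 = 1, b_1 = 0, b_2 = 0, b_3 = 1.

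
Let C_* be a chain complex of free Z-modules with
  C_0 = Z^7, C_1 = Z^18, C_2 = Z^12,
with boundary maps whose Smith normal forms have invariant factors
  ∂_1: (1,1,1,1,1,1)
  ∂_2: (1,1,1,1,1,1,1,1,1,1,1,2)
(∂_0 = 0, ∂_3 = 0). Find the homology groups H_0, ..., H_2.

H_0: b_0 = 7 − 0 − 6 = 1; torsion from ∂_1 factors > 1: none. So H_0 = Z.
H_1: b_1 = 18 − 6 − 12 = 0; torsion from ∂_2 factors > 1: [2]. So H_1 = Z/2.
H_2: b_2 = 12 − 12 − 0 = 0; torsion from ∂_3 factors > 1: none. So H_2 = 0.

H_0 = Z,  H_1 = Z/2,  H_2 = 0.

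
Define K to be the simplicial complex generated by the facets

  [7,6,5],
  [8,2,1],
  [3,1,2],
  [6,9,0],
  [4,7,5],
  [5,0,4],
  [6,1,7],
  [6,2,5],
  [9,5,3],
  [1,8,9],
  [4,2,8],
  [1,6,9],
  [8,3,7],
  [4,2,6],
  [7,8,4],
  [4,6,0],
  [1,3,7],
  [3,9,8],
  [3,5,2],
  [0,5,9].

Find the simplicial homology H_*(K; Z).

Fix the vertex order 0 < 1 < 2 < 3 < 4 < 5 < 6 < 7 < 8 < 9 and write every simplex with vertices in increasing order. Then dim K = 2 and the simplices of K are:

  0-simplices (10): [0], [1], [2], [3], [4], [5], [6], [7], [8], [9]
  1-simplices (30): (30 of them)
  2-simplices (20): (20 of them)

giving chain groups C_0 ≅ Z^10, C_1 ≅ Z^30, C_2 ≅ Z^20.

∂_1: C_1 → C_0 maps an edge to its endpoints' difference, ∂[p,q] = q − p. For instance
  ∂[1,3] = [3] − [1].
The 10×30 boundary matrix has rank 9 and Smith normal form diag(1,1,1,1,1,1,1,1,1).

∂_2: C_2 → C_1 maps a triangle to the signed sum of its edges. For instance
  ∂[1,3,7] = [3,7] − [1,7] + [1,3],
  ∂[3,5,9] = [5,9] − [3,9] + [3,5].
The resulting 30×20 matrix has rank 20, and its Smith normal form has invariant factors (1,1,1,1,1,1,1,1,1,1,1,1,1,1,1,1,1,1,1,2).

Reading off H_k = ker ∂_k / im ∂_{k+1}:

  H_0: rank C_0 − rank ∂_1 = 10 − 9 = 1, and the invariant factors of ∂_1 are all 1, so H_0 = Z.
  H_1: rank ker ∂_1 − rank ∂_2 = (30 − 9) − 20 = 1, and ∂_2 has invariant factor 2 > 1, so H_1 = Z ⊕ Z/2.
  H_2: rank ker ∂_2 − rank ∂_3 = (20 − 20) − 0 = 0, and there is no ∂_3, so H_2 = 0.

(K is a triangulation of the Klein bottle.)

H_0 = Z,  H_1 = Z ⊕ Z/2,  H_2 = 0.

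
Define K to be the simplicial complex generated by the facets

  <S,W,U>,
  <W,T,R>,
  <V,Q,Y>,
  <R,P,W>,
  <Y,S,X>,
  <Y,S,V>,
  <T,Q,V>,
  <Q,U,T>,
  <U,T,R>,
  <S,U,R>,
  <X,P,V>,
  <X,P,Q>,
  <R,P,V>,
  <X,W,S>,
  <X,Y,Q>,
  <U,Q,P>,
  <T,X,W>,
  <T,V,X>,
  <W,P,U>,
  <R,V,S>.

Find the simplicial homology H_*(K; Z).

H_0 ≅ Z,  H_1 ≅ Z ⊕ Z_2,  H_2 = 0.

Order the vertices as P < Q < R < S < T < U < V < W < X < Y. Listing each simplex with vertices in this order, K has dimension 2 with simplices:

  0-simplices (10): P, Q, R, S, T, U, V, W, X, Y
  1-simplices (30): PQ, PR, PU, PV, PW, PX, QT, QU, QV, QX, QY, RS, RT, RU, RV, RW, SU, SV, SW, SX, SY, TU, TV, TW, TX, UW, VX, VY, WX, XY
  2-simplices (20): PQU, PQX, PRV, PRW, PUW, PVX, QTU, QTV, QVY, QXY, RSU, RSV, RTU, RTW, SUW, SVY, SWX, SXY, TVX, TWX

giving chain groups C_0 ≅ Z^10, C_1 ≅ Z^30, C_2 ≅ Z^20.

The boundary map ∂_1: C_1 → C_0 sends each edge [p,q] (with p < q) to q − p.
As a 10×30 matrix over Z this has rank 9, with invariant factors (1,1,1,1,1,1,1,1,1).

The boundary map ∂_2: C_2 → C_1 maps a triangle to the signed sum of its edges. For instance
  ∂RTU = TU − RU + RT,
  ∂QTV = TV − QV + QT.
The 30×20 boundary matrix has rank 20 and Smith normal form diag(1,1,1,1,1,1,1,1,1,1,1,1,1,1,1,1,1,1,1,2).

Reading off H_k = ker ∂_k / im ∂_{k+1}:

  H_0: rank C_0 − rank ∂_1 = 10 − 9 = 1, and the invariant factors of ∂_1 are all 1, so H_0 = Z.
  H_1: rank ker ∂_1 − rank ∂_2 = (30 − 9) − 20 = 1, and ∂_2 has invariant factor 2 > 1, so H_1 = Z ⊕ Z_2.
  H_2: rank ker ∂_2 − rank ∂_3 = (20 − 20) − 0 = 0, and there is no ∂_3, so H_2 = 0.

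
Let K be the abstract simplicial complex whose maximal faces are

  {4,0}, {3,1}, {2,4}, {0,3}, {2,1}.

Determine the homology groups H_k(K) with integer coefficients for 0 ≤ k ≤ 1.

H_0 ≅ Z,  H_1 ≅ Z.

Fix the vertex order 0 < 1 < 2 < 3 < 4 and write every simplex with vertices in increasing order. Then dim K = 1 and the simplices of K are:

  0-simplices (5): [0], [1], [2], [3], [4]
  1-simplices (5): [0,3], [0,4], [1,2], [1,3], [2,4]

so the chain groups are C_0 ≅ Z^5, C_1 ≅ Z^5.

Boundary ∂_1: C_1 → C_0 maps an edge to its endpoints' difference, ∂[p,q] = q − p. For instance
  ∂[0,4] = [4] − [0].
The 5×5 boundary matrix has rank 4 and Smith normal form diag(1,1,1,1).

Reading off H_k = ker ∂_k / im ∂_{k+1}:

  H_0: rank C_0 − rank ∂_1 = 5 − 4 = 1, and the invariant factors of ∂_1 are all 1, so H_0 = Z.
  H_1: rank ker ∂_1 − rank ∂_2 = (5 − 4) − 0 = 1, and there is no ∂_2, so H_1 = Z.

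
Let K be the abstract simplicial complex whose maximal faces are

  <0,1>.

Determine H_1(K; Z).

H_1 ≅ 0.

We work with the vertex ordering 0 < 1. The simplices of K, each written with vertices in increasing order, are:

  0-simplices (2): [0], [1]
  1-simplices (1): [0,1]

giving chain groups C_0 ≅ Z^2, C_1 ≅ Z^1.

The boundary map ∂_1: C_1 → C_0 is given by ∂[p,q] = [q] − [p]. For instance
  ∂[0,1] = [1] − [0].
As a 2×1 matrix over Z this has rank 1, with invariant factors (1).

From H_k ≅ ker(∂_k) / im(∂_{k+1}) we obtain:

  H_1: rank ker ∂_1 − rank ∂_2 = (1 − 1) − 0 = 0, and there is no ∂_2, so H_1 ≅ 0.

(K is a triangulation of the 1-simplex.)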